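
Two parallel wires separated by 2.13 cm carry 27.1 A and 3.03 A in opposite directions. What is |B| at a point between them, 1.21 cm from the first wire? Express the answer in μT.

B ≈ 514 μT

Each long wire gives B = μ₀I/(2πd). Distances are d₁ = 0.0121 m and d₂ = 0.0092 m.
B₁ = 4.48×10⁻⁴ T, B₂ = 6.59×10⁻⁵ T.
Between antiparallel currents both contributions point the same way, so they add. B = B₁ + B₂ = 4.48×10⁻⁴ + 6.59×10⁻⁵ = 5.14×10⁻⁴ T.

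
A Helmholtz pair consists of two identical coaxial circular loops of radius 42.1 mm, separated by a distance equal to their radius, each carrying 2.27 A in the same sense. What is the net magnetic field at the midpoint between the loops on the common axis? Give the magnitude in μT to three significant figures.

B ≈ 48.5 μT

Each loop contributes B = μ₀IR²/[2(R²+z²)^(3/2)] on the axis, with z measured from that loop.
Loop 1 (z = 0.02105 m): B₁ = 2.42×10⁻⁵ T. Loop 2 (z = 0.02105 m): B₂ = 2.42×10⁻⁵ T.
The fields add: B = B₁ + B₂ = 4.85×10⁻⁵ T.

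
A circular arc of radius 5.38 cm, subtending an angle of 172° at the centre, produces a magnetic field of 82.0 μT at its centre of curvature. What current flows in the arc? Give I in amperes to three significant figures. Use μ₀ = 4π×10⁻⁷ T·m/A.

I ≈ 14.7 A

For a circular arc, B = μ₀Iφ/(4πR) with φ in radians; here φ = 3.002 rad.
So I = 4πRB/(μ₀φ) = 4π × 0.0538 × 8.20×10⁻⁵ / (4π×10⁻⁷ × 3.002) = 14.7 A.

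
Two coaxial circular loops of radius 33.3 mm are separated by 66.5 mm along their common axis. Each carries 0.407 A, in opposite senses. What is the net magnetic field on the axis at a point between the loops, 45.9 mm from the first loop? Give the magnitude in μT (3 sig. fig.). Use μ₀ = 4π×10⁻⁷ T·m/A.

B ≈ 3.17 μT

Each loop contributes B = μ₀IR²/[2(R²+z²)^(3/2)] on the axis, with z measured from that loop.
Loop 1 (z = 0.0459 m): B₁ = 1.56×10⁻⁶ T. Loop 2 (z = 0.0206 m): B₂ = 4.72×10⁻⁶ T.
The fields oppose: B = |B₁ − B₂| = 3.17×10⁻⁶ T.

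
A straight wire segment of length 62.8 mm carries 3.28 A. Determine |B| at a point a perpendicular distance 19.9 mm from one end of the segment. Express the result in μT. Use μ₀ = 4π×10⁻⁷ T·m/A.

For a finite straight segment, B = (μ₀I/4πd)(sinθ₁ + sinθ₂), where θ₁, θ₂ are the angles from the perpendicular to each end.
The perpendicular foot is at one end, so the two end-offsets along the wire are 0 and L = 0.0628 m.
sinθ₁ = 0/√(0²+0.0199²) = 0.0000; sinθ₂ = 0.0628/√(0.0628²+0.0199²) = 0.9533.
B = (4π×10⁻⁷ × 3.28) / (4π × 0.0199) × (0.0000 + 0.9533) = 1.57×10⁻⁵ T.

B ≈ 15.7 μT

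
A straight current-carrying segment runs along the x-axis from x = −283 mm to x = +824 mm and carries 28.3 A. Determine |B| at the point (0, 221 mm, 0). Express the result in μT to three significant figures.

B ≈ 22.5 μT

For a finite straight segment, B = (μ₀I/4πd)(sinθ₁ + sinθ₂), where θ₁, θ₂ are the angles from the perpendicular to each end.
The perpendicular distance is d = 0.221 m; the end-offsets along the wire are a = 0.283 m and b = 0.824 m.
sinθ₁ = 0.283/√(0.283²+0.221²) = 0.7882; sinθ₂ = 0.824/√(0.824²+0.221²) = 0.9659.
B = (4π×10⁻⁷ × 28.3) / (4π × 0.221) × (0.7882 + 0.9659) = 2.25×10⁻⁵ T.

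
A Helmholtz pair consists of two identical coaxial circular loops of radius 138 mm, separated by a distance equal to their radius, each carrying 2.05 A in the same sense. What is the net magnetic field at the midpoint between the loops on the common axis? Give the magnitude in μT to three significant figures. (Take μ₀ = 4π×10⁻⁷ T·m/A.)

Each loop contributes B = μ₀IR²/[2(R²+z²)^(3/2)] on the axis, with z measured from that loop.
Loop 1 (z = 0.069 m): B₁ = 6.68×10⁻⁶ T. Loop 2 (z = 0.069 m): B₂ = 6.68×10⁻⁶ T.
The fields add: B = B₁ + B₂ = 1.34×10⁻⁵ T.

B ≈ 13.4 μT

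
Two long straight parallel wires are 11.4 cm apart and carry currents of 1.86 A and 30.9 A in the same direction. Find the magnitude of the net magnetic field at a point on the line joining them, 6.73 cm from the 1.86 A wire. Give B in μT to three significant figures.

Each long wire gives B = μ₀I/(2πd). Distances are d₁ = 0.0673 m and d₂ = 0.0467 m.
B₁ = 5.53×10⁻⁶ T, B₂ = 1.32×10⁻⁴ T.
Between parallel currents the two contributions point in opposite directions, so they subtract. B = |B₁ − B₂| = |5.53×10⁻⁶ − 1.32×10⁻⁴| = 1.27×10⁻⁴ T.

B ≈ 127 μT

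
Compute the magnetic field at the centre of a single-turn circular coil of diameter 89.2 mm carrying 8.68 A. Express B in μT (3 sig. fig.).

B ≈ 122 μT

At the centre of a circular loop the Biot–Savart law gives B = μ₀I/(2R) (so R = 0.0446 m).
B = (4π×10⁻⁷ × 8.68) / (2 × 0.0446) = 1.22×10⁻⁴ T.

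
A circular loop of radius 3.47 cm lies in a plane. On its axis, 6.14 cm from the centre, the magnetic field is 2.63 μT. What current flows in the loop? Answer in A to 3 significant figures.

I ≈ 1.22 A

On the axis of a loop, B = μ₀IR²/[2(R²+z²)^(3/2)], so I = 2B(R²+z²)^(3/2)/(μ₀R²).
R² + z² = 0.001204 + 0.00377 = 0.004974 m²; raised to 3/2 gives 3.51×10⁻⁴ m³.
I = 2 × 2.63×10⁻⁶ × 3.51×10⁻⁴ / (1.26×10⁻⁶ × 0.001204) = 1.22 A.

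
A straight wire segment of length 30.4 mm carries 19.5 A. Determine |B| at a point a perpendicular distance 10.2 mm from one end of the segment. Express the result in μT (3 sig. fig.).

For a finite straight segment, B = (μ₀I/4πd)(sinθ₁ + sinθ₂), where θ₁, θ₂ are the angles from the perpendicular to each end.
The perpendicular foot is at one end, so the two end-offsets along the wire are 0 and L = 0.0304 m.
sinθ₁ = 0/√(0²+0.0102²) = 0.0000; sinθ₂ = 0.0304/√(0.0304²+0.0102²) = 0.9481.
B = (4π×10⁻⁷ × 19.5) / (4π × 0.0102) × (0.0000 + 0.9481) = 1.81×10⁻⁴ T.

B ≈ 181 μT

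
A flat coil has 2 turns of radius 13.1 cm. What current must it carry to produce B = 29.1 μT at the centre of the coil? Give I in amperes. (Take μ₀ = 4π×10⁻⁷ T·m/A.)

I ≈ 3.03 A

For an N-turn coil, B = Nμ₀I/(2R) with R = 0.131 m, so I = 2RB/(Nμ₀) = 2 × 0.131 × 2.91×10⁻⁵ / (2 × 4π×10⁻⁷) = 3.03 A.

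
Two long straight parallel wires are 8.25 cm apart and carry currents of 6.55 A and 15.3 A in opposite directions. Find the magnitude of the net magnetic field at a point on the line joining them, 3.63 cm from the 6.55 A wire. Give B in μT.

Each long wire gives B = μ₀I/(2πd). Distances are d₁ = 0.0363 m and d₂ = 0.0462 m.
B₁ = 3.61×10⁻⁵ T, B₂ = 6.62×10⁻⁵ T.
Between antiparallel currents both contributions point the same way, so they add. B = B₁ + B₂ = 3.61×10⁻⁵ + 6.62×10⁻⁵ = 1.02×10⁻⁴ T.

B ≈ 102 μT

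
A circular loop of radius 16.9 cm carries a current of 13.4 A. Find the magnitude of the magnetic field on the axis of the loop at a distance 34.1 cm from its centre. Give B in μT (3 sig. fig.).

B ≈ 4.36 μT

On the axis of a circular loop, B = μ₀IR² / [2(R²+z²)^(3/2)].
R² + z² = (0.169)² + (0.341)² = 0.1448 m², and (R²+z²)^(3/2) = 5.51×10⁻² m³.
B = (4π×10⁻⁷ × 13.4 × 0.02856) / (2 × 5.51×10⁻²) = 4.36×10⁻⁶ T.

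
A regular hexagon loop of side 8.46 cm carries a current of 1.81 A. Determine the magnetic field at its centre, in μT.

Each side is a finite straight segment at perpendicular distance d = a/(2 tan(π/6)) = 0.07327 m from the centre, with end-angles ±π/6.
One side contributes B₁ = (μ₀I/4πd)·2 sin(π/6) = 2.47×10⁻⁶ T.
All 6 sides add in the same direction: B = 6 × 2.47×10⁻⁶ = 1.48×10⁻⁵ T.

B ≈ 14.8 μT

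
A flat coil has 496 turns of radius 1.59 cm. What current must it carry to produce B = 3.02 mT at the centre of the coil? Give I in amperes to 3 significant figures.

I ≈ 0.154 A

For an N-turn coil, B = Nμ₀I/(2R) with R = 0.0159 m, so I = 2RB/(Nμ₀) = 2 × 0.0159 × 3.02×10⁻³ / (496 × 4π×10⁻⁷) = 0.154 A.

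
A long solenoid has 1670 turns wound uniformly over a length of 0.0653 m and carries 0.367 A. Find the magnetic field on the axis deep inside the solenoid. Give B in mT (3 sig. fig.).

B ≈ 11.8 mT

Inside a long solenoid, B = μ₀nI with n = 2.557×10⁴ turns/m.
B = 4π×10⁻⁷ × 2.557×10⁴ × 0.367 = 1.18×10⁻² T.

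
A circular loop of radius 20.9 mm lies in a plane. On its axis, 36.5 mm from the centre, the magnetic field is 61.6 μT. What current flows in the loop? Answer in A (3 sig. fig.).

On the axis of a loop, B = μ₀IR²/[2(R²+z²)^(3/2)], so I = 2B(R²+z²)^(3/2)/(μ₀R²).
R² + z² = 0.0004368 + 0.001332 = 0.001769 m²; raised to 3/2 gives 7.44×10⁻⁵ m³.
I = 2 × 6.16×10⁻⁵ × 7.44×10⁻⁵ / (1.26×10⁻⁶ × 0.0004368) = 16.7 A.

I ≈ 16.7 A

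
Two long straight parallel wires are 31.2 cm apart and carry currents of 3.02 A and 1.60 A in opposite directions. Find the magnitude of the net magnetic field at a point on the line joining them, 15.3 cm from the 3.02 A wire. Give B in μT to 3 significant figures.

B ≈ 5.96 μT

Each long wire gives B = μ₀I/(2πd). Distances are d₁ = 0.153 m and d₂ = 0.159 m.
B₁ = 3.95×10⁻⁶ T, B₂ = 2.01×10⁻⁶ T.
Between antiparallel currents both contributions point the same way, so they add. B = B₁ + B₂ = 3.95×10⁻⁶ + 2.01×10⁻⁶ = 5.96×10⁻⁶ T.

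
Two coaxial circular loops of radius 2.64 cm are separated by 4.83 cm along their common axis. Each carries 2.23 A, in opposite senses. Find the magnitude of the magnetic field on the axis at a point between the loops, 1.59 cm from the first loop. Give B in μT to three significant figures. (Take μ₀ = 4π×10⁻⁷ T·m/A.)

Each loop contributes B = μ₀IR²/[2(R²+z²)^(3/2)] on the axis, with z measured from that loop.
Loop 1 (z = 0.0159 m): B₁ = 3.34×10⁻⁵ T. Loop 2 (z = 0.0324 m): B₂ = 1.34×10⁻⁵ T.
The fields oppose: B = |B₁ − B₂| = 2.00×10⁻⁵ T.

B ≈ 20.0 μT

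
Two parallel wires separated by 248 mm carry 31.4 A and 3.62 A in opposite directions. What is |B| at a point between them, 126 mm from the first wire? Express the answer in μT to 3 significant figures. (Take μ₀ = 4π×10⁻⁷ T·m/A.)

Each long wire gives B = μ₀I/(2πd). Distances are d₁ = 0.126 m and d₂ = 0.122 m.
B₁ = 4.98×10⁻⁵ T, B₂ = 5.93×10⁻⁶ T.
Between antiparallel currents both contributions point the same way, so they add. B = B₁ + B₂ = 4.98×10⁻⁵ + 5.93×10⁻⁶ = 5.58×10⁻⁵ T.

B ≈ 55.8 μT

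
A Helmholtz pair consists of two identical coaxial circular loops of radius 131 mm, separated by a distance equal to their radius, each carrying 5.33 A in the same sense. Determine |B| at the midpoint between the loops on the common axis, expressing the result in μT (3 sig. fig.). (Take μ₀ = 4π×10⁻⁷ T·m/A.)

Each loop contributes B = μ₀IR²/[2(R²+z²)^(3/2)] on the axis, with z measured from that loop.
Loop 1 (z = 0.0655 m): B₁ = 1.83×10⁻⁵ T. Loop 2 (z = 0.0655 m): B₂ = 1.83×10⁻⁵ T.
The fields add: B = B₁ + B₂ = 3.66×10⁻⁵ T.

B ≈ 36.6 μT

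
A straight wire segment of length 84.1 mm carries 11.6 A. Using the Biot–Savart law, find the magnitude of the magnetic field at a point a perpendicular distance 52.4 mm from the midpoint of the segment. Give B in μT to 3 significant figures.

For a finite straight segment, B = (μ₀I/4πd)(sinθ₁ + sinθ₂), where θ₁, θ₂ are the angles from the perpendicular to each end.
The perpendicular from the point meets the wire at its midpoint, so each end is L/2 = 0.04205 m away along the wire.
sinθ₁ = 0.04205/√(0.04205²+0.0524²) = 0.6259; sinθ₂ = 0.04205/√(0.04205²+0.0524²) = 0.6259.
B = (4π×10⁻⁷ × 11.6) / (4π × 0.0524) × (0.6259 + 0.6259) = 2.77×10⁻⁵ T.

B ≈ 27.7 μT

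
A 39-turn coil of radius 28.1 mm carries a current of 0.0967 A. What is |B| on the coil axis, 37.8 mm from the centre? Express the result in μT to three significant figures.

B ≈ 17.9 μT

For an N-turn flat coil, B = Nμ₀IR²/[2(R²+z²)^(3/2)] with R = 0.0281 m, z = 0.0378 m.
B = 39 × 4.59×10⁻⁷ T = 1.79×10⁻⁵ T.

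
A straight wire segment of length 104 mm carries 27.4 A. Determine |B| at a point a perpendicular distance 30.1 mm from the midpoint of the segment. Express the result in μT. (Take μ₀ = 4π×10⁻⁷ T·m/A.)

For a finite straight segment, B = (μ₀I/4πd)(sinθ₁ + sinθ₂), where θ₁, θ₂ are the angles from the perpendicular to each end.
The perpendicular from the point meets the wire at its midpoint, so each end is L/2 = 0.052 m away along the wire.
sinθ₁ = 0.052/√(0.052²+0.0301²) = 0.8655; sinθ₂ = 0.052/√(0.052²+0.0301²) = 0.8655.
B = (4π×10⁻⁷ × 27.4) / (4π × 0.0301) × (0.8655 + 0.8655) = 1.58×10⁻⁴ T.

B ≈ 158 μT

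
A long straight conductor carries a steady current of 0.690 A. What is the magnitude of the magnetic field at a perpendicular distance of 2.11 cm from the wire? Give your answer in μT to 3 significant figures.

B ≈ 6.54 μT

For an infinitely long straight wire, B = μ₀I/(2πd).
B = (4π×10⁻⁷ × 0.690) / (2π × 0.0211) = 6.54×10⁻⁶ T.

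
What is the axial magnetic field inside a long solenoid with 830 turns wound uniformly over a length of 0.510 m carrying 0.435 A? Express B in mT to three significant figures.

Inside a long solenoid, B = μ₀nI with n = 1627 turns/m.
B = 4π×10⁻⁷ × 1627 × 0.435 = 8.90×10⁻⁴ T.

B ≈ 0.890 mT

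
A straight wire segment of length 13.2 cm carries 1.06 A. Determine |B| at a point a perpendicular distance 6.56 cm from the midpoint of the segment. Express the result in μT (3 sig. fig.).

B ≈ 2.29 μT

For a finite straight segment, B = (μ₀I/4πd)(sinθ₁ + sinθ₂), where θ₁, θ₂ are the angles from the perpendicular to each end.
The perpendicular from the point meets the wire at its midpoint, so each end is L/2 = 0.066 m away along the wire.
sinθ₁ = 0.066/√(0.066²+0.0656²) = 0.7093; sinθ₂ = 0.066/√(0.066²+0.0656²) = 0.7093.
B = (4π×10⁻⁷ × 1.06) / (4π × 0.0656) × (0.7093 + 0.7093) = 2.29×10⁻⁶ T.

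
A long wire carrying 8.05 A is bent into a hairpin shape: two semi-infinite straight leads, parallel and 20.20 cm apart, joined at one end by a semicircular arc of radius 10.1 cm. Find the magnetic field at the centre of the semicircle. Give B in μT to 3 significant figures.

B ≈ 41.0 μT

The semicircular arc contributes B_arc = μ₀I·π/(4πR) = μ₀I/(4R) = 2.50×10⁻⁵ T.
Each semi-infinite lead is at perpendicular distance R = 0.101 m from the centre, with the perpendicular foot at its near end, so it contributes μ₀I/(4πR); both point the same way, together 1.59×10⁻⁵ T.
Arc and leads all point the same direction: B = 2.50×10⁻⁵ + 1.59×10⁻⁵ = 4.10×10⁻⁵ T.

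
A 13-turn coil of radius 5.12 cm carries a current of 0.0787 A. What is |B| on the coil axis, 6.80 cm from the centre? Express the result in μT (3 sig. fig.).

For an N-turn flat coil, B = Nμ₀IR²/[2(R²+z²)^(3/2)] with R = 0.0512 m, z = 0.068 m.
B = 13 × 2.10×10⁻⁷ T = 2.73×10⁻⁶ T.

B ≈ 2.73 μT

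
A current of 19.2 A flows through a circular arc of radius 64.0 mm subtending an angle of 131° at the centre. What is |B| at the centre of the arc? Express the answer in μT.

The Biot–Savart field of a circular arc at its centre is B = μ₀Iφ/(4πR), with φ = 2.286 rad.
B = (4π×10⁻⁷ × 19.2 × 2.286) / (4π × 0.064) = 6.86×10⁻⁵ T.

B ≈ 68.6 μT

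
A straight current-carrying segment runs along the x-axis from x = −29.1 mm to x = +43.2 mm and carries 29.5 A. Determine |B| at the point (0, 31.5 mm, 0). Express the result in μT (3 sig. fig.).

For a finite straight segment, B = (μ₀I/4πd)(sinθ₁ + sinθ₂), where θ₁, θ₂ are the angles from the perpendicular to each end.
The perpendicular distance is d = 0.0315 m; the end-offsets along the wire are a = 0.0291 m and b = 0.0432 m.
sinθ₁ = 0.0291/√(0.0291²+0.0315²) = 0.6786; sinθ₂ = 0.0432/√(0.0432²+0.0315²) = 0.8080.
B = (4π×10⁻⁷ × 29.5) / (4π × 0.0315) × (0.6786 + 0.8080) = 1.39×10⁻⁴ T.

B ≈ 139 μT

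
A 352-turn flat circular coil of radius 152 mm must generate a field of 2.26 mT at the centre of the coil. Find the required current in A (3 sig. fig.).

For an N-turn coil, B = Nμ₀I/(2R) with R = 0.152 m, so I = 2RB/(Nμ₀) = 2 × 0.152 × 2.26×10⁻³ / (352 × 4π×10⁻⁷) = 1.55 A.

I ≈ 1.55 A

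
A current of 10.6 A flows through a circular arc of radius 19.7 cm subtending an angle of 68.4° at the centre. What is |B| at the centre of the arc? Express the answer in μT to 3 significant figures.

The Biot–Savart field of a circular arc at its centre is B = μ₀Iφ/(4πR), with φ = 1.194 rad.
B = (4π×10⁻⁷ × 10.6 × 1.194) / (4π × 0.197) = 6.42×10⁻⁶ T.

B ≈ 6.42 μT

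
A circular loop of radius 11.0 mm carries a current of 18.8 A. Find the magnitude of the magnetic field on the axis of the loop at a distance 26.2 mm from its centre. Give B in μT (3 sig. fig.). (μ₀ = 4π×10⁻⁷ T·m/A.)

B ≈ 62.3 μT

On the axis of a circular loop, B = μ₀IR² / [2(R²+z²)^(3/2)].
R² + z² = (0.011)² + (0.0262)² = 0.0008074 m², and (R²+z²)^(3/2) = 2.29×10⁻⁵ m³.
B = (4π×10⁻⁷ × 18.8 × 0.000121) / (2 × 2.29×10⁻⁵) = 6.23×10⁻⁵ T.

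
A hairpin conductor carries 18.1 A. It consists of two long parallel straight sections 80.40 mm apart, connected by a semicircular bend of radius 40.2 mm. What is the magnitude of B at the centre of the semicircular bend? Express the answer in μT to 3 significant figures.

B ≈ 231 μT

The semicircular arc contributes B_arc = μ₀I·π/(4πR) = μ₀I/(4R) = 1.41×10⁻⁴ T.
Each semi-infinite lead is at perpendicular distance R = 0.0402 m from the centre, with the perpendicular foot at its near end, so it contributes μ₀I/(4πR); both point the same way, together 9.00×10⁻⁵ T.
Arc and leads all point the same direction: B = 1.41×10⁻⁴ + 9.00×10⁻⁵ = 2.31×10⁻⁴ T.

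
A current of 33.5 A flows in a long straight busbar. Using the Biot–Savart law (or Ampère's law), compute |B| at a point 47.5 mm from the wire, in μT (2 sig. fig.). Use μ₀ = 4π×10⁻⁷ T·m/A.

For an infinitely long straight wire, B = μ₀I/(2πd).
B = (4π×10⁻⁷ × 33.5) / (2π × 0.0475) = 1.41×10⁻⁴ T.

B ≈ 140 μT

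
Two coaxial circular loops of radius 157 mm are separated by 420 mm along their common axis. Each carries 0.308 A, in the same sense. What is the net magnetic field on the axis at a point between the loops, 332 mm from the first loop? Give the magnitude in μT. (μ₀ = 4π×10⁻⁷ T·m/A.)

B ≈ 0.914 μT

Each loop contributes B = μ₀IR²/[2(R²+z²)^(3/2)] on the axis, with z measured from that loop.
Loop 1 (z = 0.332 m): B₁ = 9.63×10⁻⁸ T. Loop 2 (z = 0.088 m): B₂ = 8.18×10⁻⁷ T.
The fields add: B = B₁ + B₂ = 9.14×10⁻⁷ T.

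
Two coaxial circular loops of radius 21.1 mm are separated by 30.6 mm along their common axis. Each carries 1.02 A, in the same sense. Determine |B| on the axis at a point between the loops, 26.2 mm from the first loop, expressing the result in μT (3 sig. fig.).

Each loop contributes B = μ₀IR²/[2(R²+z²)^(3/2)] on the axis, with z measured from that loop.
Loop 1 (z = 0.0262 m): B₁ = 7.50×10⁻⁶ T. Loop 2 (z = 0.0044 m): B₂ = 2.85×10⁻⁵ T.
The fields add: B = B₁ + B₂ = 3.60×10⁻⁵ T.

B ≈ 36.0 μT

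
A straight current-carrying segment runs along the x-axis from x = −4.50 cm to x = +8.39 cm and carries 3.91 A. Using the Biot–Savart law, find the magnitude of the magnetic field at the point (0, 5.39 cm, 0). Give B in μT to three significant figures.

For a finite straight segment, B = (μ₀I/4πd)(sinθ₁ + sinθ₂), where θ₁, θ₂ are the angles from the perpendicular to each end.
The perpendicular distance is d = 0.0539 m; the end-offsets along the wire are a = 0.045 m and b = 0.0839 m.
sinθ₁ = 0.045/√(0.045²+0.0539²) = 0.6409; sinθ₂ = 0.0839/√(0.0839²+0.0539²) = 0.8413.
B = (4π×10⁻⁷ × 3.91) / (4π × 0.0539) × (0.6409 + 0.8413) = 1.08×10⁻⁵ T.

B ≈ 10.8 μT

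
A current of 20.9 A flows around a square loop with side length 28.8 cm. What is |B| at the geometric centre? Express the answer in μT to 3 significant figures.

Each side is a finite straight segment at perpendicular distance d = a/(2 tan(π/4)) = 0.144 m from the centre, with end-angles ±π/4.
One side contributes B₁ = (μ₀I/4πd)·2 sin(π/4) = 2.05×10⁻⁵ T.
All 4 sides add in the same direction: B = 4 × 2.05×10⁻⁵ = 8.21×10⁻⁵ T.

B ≈ 82.1 μT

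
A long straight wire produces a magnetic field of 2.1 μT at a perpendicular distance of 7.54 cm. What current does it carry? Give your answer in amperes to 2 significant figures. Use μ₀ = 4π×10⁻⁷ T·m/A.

I ≈ 0.79 A

For a long straight wire B = μ₀I/(2πd), so I = 2πdB/μ₀.
I = 2π × 0.0754 × 2.10×10⁻⁶ / (4π×10⁻⁷) = 0.792 A.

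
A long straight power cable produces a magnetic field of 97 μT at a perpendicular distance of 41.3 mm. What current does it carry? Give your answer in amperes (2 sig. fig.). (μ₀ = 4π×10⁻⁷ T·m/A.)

For a long straight wire B = μ₀I/(2πd), so I = 2πdB/μ₀.
I = 2π × 0.0413 × 9.70×10⁻⁵ / (4π×10⁻⁷) = 20.0 A.

I ≈ 20 A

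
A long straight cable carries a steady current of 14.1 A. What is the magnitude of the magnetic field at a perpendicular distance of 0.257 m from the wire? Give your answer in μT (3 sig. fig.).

For an infinitely long straight wire, B = μ₀I/(2πd).
B = (4π×10⁻⁷ × 14.1) / (2π × 0.257) = 1.10×10⁻⁵ T.

B ≈ 11.0 μT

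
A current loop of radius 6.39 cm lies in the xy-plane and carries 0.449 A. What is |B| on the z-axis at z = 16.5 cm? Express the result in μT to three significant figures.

On the axis of a circular loop, B = μ₀IR² / [2(R²+z²)^(3/2)].
R² + z² = (0.0639)² + (0.165)² = 0.03131 m², and (R²+z²)^(3/2) = 5.54×10⁻³ m³.
B = (4π×10⁻⁷ × 0.449 × 0.004083) / (2 × 5.54×10⁻³) = 2.08×10⁻⁷ T.

B ≈ 0.208 μT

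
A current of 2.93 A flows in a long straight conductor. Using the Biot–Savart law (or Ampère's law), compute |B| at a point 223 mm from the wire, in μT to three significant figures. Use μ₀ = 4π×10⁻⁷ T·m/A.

For an infinitely long straight wire, B = μ₀I/(2πd).
B = (4π×10⁻⁷ × 2.93) / (2π × 0.223) = 2.63×10⁻⁶ T.

B ≈ 2.63 μT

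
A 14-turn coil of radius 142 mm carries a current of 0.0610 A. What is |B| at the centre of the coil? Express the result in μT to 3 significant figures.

For an N-turn flat coil, B = Nμ₀I/(2R) with R = 0.142 m.
B = 14 × 2.70×10⁻⁷ T = 3.78×10⁻⁶ T.

B ≈ 3.78 μT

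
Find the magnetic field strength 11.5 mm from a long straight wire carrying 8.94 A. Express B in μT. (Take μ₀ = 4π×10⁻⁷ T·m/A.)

For an infinitely long straight wire, B = μ₀I/(2πd).
B = (4π×10⁻⁷ × 8.94) / (2π × 0.0115) = 1.55×10⁻⁴ T.

B ≈ 155 μT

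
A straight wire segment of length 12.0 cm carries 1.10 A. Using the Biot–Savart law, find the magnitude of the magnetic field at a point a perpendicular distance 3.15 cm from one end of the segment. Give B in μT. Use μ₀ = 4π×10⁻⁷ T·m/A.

For a finite straight segment, B = (μ₀I/4πd)(sinθ₁ + sinθ₂), where θ₁, θ₂ are the angles from the perpendicular to each end.
The perpendicular foot is at one end, so the two end-offsets along the wire are 0 and L = 0.12 m.
sinθ₁ = 0/√(0²+0.0315²) = 0.0000; sinθ₂ = 0.12/√(0.12²+0.0315²) = 0.9672.
B = (4π×10⁻⁷ × 1.10) / (4π × 0.0315) × (0.0000 + 0.9672) = 3.38×10⁻⁶ T.

B ≈ 3.38 μT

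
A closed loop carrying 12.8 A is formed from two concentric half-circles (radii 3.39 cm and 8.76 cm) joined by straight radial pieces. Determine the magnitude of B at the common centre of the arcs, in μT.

B ≈ 72.7 μT

The radial connectors point toward the centre, so dl × r̂ = 0 and they contribute nothing.
Each semicircle gives μ₀I/(4R): inner arc 1.19×10⁻⁴ T, outer arc 4.59×10⁻⁵ T.
The two arcs carry current in opposite angular senses, so their fields oppose: B = |1.19×10⁻⁴ − 4.59×10⁻⁵| = 7.27×10⁻⁵ T.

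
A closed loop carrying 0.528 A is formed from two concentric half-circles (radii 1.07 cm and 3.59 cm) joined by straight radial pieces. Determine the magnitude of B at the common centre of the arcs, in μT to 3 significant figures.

The radial connectors point toward the centre, so dl × r̂ = 0 and they contribute nothing.
Each semicircle gives μ₀I/(4R): inner arc 1.55×10⁻⁵ T, outer arc 4.62×10⁻⁶ T.
The two arcs carry current in opposite angular senses, so their fields oppose: B = |1.55×10⁻⁵ − 4.62×10⁻⁶| = 1.09×10⁻⁵ T.

B ≈ 10.9 μT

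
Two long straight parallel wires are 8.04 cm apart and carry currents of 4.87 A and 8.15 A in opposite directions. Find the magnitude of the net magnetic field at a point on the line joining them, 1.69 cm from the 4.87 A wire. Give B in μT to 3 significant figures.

Each long wire gives B = μ₀I/(2πd). Distances are d₁ = 0.0169 m and d₂ = 0.0635 m.
B₁ = 5.76×10⁻⁵ T, B₂ = 2.57×10⁻⁵ T.
Between antiparallel currents both contributions point the same way, so they add. B = B₁ + B₂ = 5.76×10⁻⁵ + 2.57×10⁻⁵ = 8.33×10⁻⁵ T.

B ≈ 83.3 μT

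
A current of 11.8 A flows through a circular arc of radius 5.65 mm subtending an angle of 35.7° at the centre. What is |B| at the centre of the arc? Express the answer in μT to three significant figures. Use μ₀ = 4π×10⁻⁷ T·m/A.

The Biot–Savart field of a circular arc at its centre is B = μ₀Iφ/(4πR), with φ = 0.6231 rad.
B = (4π×10⁻⁷ × 11.8 × 0.6231) / (4π × 0.00565) = 1.30×10⁻⁴ T.

B ≈ 130 μT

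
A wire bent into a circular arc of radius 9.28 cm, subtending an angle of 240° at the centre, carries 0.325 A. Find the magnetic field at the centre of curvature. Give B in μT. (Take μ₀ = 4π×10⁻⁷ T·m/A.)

B ≈ 1.47 μT

The Biot–Savart field of a circular arc at its centre is B = μ₀Iφ/(4πR), with φ = 4.189 rad.
B = (4π×10⁻⁷ × 0.325 × 4.189) / (4π × 0.0928) = 1.47×10⁻⁶ T.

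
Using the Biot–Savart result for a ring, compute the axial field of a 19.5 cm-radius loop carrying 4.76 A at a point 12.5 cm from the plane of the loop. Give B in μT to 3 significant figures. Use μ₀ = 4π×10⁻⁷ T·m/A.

On the axis of a circular loop, B = μ₀IR² / [2(R²+z²)^(3/2)].
R² + z² = (0.195)² + (0.125)² = 0.05365 m², and (R²+z²)^(3/2) = 1.24×10⁻² m³.
B = (4π×10⁻⁷ × 4.76 × 0.03803) / (2 × 1.24×10⁻²) = 9.15×10⁻⁶ T.

B ≈ 9.15 μT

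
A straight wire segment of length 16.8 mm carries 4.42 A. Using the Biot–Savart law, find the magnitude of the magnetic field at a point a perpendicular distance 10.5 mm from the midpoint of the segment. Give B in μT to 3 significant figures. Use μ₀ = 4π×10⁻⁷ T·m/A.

B ≈ 52.6 μT

For a finite straight segment, B = (μ₀I/4πd)(sinθ₁ + sinθ₂), where θ₁, θ₂ are the angles from the perpendicular to each end.
The perpendicular from the point meets the wire at its midpoint, so each end is L/2 = 0.0084 m away along the wire.
sinθ₁ = 0.0084/√(0.0084²+0.0105²) = 0.6247; sinθ₂ = 0.0084/√(0.0084²+0.0105²) = 0.6247.
B = (4π×10⁻⁷ × 4.42) / (4π × 0.0105) × (0.6247 + 0.6247) = 5.26×10⁻⁵ T.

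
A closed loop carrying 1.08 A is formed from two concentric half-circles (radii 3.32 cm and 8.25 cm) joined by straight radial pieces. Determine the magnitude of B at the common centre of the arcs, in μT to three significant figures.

B ≈ 6.11 μT

The radial connectors point toward the centre, so dl × r̂ = 0 and they contribute nothing.
Each semicircle gives μ₀I/(4R): inner arc 1.02×10⁻⁵ T, outer arc 4.11×10⁻⁶ T.
The two arcs carry current in opposite angular senses, so their fields oppose: B = |1.02×10⁻⁵ − 4.11×10⁻⁶| = 6.11×10⁻⁶ T.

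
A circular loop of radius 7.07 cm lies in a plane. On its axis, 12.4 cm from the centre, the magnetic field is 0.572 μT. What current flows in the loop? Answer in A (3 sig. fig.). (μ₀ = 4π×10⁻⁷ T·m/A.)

On the axis of a loop, B = μ₀IR²/[2(R²+z²)^(3/2)], so I = 2B(R²+z²)^(3/2)/(μ₀R²).
R² + z² = 0.004998 + 0.01538 = 0.02037 m²; raised to 3/2 gives 2.91×10⁻³ m³.
I = 2 × 5.72×10⁻⁷ × 2.91×10⁻³ / (1.26×10⁻⁶ × 0.004998) = 0.530 A.

I ≈ 0.530 A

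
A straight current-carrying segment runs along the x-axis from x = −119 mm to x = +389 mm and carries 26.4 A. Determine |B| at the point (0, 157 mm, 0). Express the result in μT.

B ≈ 25.8 μT

For a finite straight segment, B = (μ₀I/4πd)(sinθ₁ + sinθ₂), where θ₁, θ₂ are the angles from the perpendicular to each end.
The perpendicular distance is d = 0.157 m; the end-offsets along the wire are a = 0.119 m and b = 0.389 m.
sinθ₁ = 0.119/√(0.119²+0.157²) = 0.6041; sinθ₂ = 0.389/√(0.389²+0.157²) = 0.9273.
B = (4π×10⁻⁷ × 26.4) / (4π × 0.157) × (0.6041 + 0.9273) = 2.58×10⁻⁵ T.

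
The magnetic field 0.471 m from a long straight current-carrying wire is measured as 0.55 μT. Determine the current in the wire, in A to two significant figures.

I ≈ 1.3 A

For a long straight wire B = μ₀I/(2πd), so I = 2πdB/μ₀.
I = 2π × 0.471 × 5.50×10⁻⁷ / (4π×10⁻⁷) = 1.30 A.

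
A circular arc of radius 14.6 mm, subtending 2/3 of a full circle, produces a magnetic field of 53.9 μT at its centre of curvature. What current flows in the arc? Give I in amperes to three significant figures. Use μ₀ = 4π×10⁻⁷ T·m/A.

For a circular arc, B = μ₀Iφ/(4πR) with φ in radians; here φ = 4.189 rad.
So I = 4πRB/(μ₀φ) = 4π × 0.0146 × 5.39×10⁻⁵ / (4π×10⁻⁷ × 4.189) = 1.88 A.

I ≈ 1.88 A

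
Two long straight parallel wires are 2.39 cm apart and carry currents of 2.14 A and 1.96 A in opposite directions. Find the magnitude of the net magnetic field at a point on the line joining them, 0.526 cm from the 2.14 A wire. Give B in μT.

Each long wire gives B = μ₀I/(2πd). Distances are d₁ = 0.00526 m and d₂ = 0.01864 m.
B₁ = 8.14×10⁻⁵ T, B₂ = 2.10×10⁻⁵ T.
Between antiparallel currents both contributions point the same way, so they add. B = B₁ + B₂ = 8.14×10⁻⁵ + 2.10×10⁻⁵ = 1.02×10⁻⁴ T.

B ≈ 102 μT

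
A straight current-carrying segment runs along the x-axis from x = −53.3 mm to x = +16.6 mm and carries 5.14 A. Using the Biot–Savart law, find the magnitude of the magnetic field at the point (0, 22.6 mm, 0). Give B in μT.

For a finite straight segment, B = (μ₀I/4πd)(sinθ₁ + sinθ₂), where θ₁, θ₂ are the angles from the perpendicular to each end.
The perpendicular distance is d = 0.0226 m; the end-offsets along the wire are a = 0.0533 m and b = 0.0166 m.
sinθ₁ = 0.0533/√(0.0533²+0.0226²) = 0.9207; sinθ₂ = 0.0166/√(0.0166²+0.0226²) = 0.5920.
B = (4π×10⁻⁷ × 5.14) / (4π × 0.0226) × (0.9207 + 0.5920) = 3.44×10⁻⁵ T.

B ≈ 34.4 μT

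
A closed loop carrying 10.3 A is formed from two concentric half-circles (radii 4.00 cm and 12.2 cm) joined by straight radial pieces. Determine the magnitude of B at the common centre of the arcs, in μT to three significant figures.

B ≈ 54.4 μT

The radial connectors point toward the centre, so dl × r̂ = 0 and they contribute nothing.
Each semicircle gives μ₀I/(4R): inner arc 8.09×10⁻⁵ T, outer arc 2.65×10⁻⁵ T.
The two arcs carry current in opposite angular senses, so their fields oppose: B = |8.09×10⁻⁵ − 2.65×10⁻⁵| = 5.44×10⁻⁵ T.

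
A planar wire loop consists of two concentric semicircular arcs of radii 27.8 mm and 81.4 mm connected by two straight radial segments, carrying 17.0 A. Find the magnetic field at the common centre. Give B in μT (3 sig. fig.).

B ≈ 127 μT

The radial connectors point toward the centre, so dl × r̂ = 0 and they contribute nothing.
Each semicircle gives μ₀I/(4R): inner arc 1.92×10⁻⁴ T, outer arc 6.56×10⁻⁵ T.
The two arcs carry current in opposite angular senses, so their fields oppose: B = |1.92×10⁻⁴ − 6.56×10⁻⁵| = 1.27×10⁻⁴ T.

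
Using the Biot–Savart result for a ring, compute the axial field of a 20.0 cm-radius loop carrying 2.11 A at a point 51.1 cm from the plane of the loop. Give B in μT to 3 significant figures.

On the axis of a circular loop, B = μ₀IR² / [2(R²+z²)^(3/2)].
R² + z² = (0.2)² + (0.511)² = 0.3011 m², and (R²+z²)^(3/2) = 0.165 m³.
B = (4π×10⁻⁷ × 2.11 × 0.04) / (2 × 0.165) = 3.21×10⁻⁷ T.

B ≈ 0.321 μT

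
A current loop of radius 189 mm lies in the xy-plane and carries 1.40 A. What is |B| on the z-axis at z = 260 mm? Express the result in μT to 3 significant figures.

On the axis of a circular loop, B = μ₀IR² / [2(R²+z²)^(3/2)].
R² + z² = (0.189)² + (0.26)² = 0.1033 m², and (R²+z²)^(3/2) = 3.32×10⁻² m³.
B = (4π×10⁻⁷ × 1.40 × 0.03572) / (2 × 3.32×10⁻²) = 9.46×10⁻⁷ T.

B ≈ 0.946 μT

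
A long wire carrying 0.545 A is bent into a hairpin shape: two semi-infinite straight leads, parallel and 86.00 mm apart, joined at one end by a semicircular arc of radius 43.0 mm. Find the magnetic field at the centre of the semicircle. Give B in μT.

The semicircular arc contributes B_arc = μ₀I·π/(4πR) = μ₀I/(4R) = 3.98×10⁻⁶ T.
Each semi-infinite lead is at perpendicular distance R = 0.043 m from the centre, with the perpendicular foot at its near end, so it contributes μ₀I/(4πR); both point the same way, together 2.53×10⁻⁶ T.
Arc and leads all point the same direction: B = 3.98×10⁻⁶ + 2.53×10⁻⁶ = 6.52×10⁻⁶ T.

B ≈ 6.52 μT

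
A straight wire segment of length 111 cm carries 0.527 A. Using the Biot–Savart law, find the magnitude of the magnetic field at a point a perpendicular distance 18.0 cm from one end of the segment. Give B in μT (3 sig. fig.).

B ≈ 0.289 μT

For a finite straight segment, B = (μ₀I/4πd)(sinθ₁ + sinθ₂), where θ₁, θ₂ are the angles from the perpendicular to each end.
The perpendicular foot is at one end, so the two end-offsets along the wire are 0 and L = 1.11 m.
sinθ₁ = 0/√(0²+0.18²) = 0.0000; sinθ₂ = 1.11/√(1.11²+0.18²) = 0.9871.
B = (4π×10⁻⁷ × 0.527) / (4π × 0.18) × (0.0000 + 0.9871) = 2.89×10⁻⁷ T.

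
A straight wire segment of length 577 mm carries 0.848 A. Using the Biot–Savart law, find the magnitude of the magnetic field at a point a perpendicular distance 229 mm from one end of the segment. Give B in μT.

B ≈ 0.344 μT

For a finite straight segment, B = (μ₀I/4πd)(sinθ₁ + sinθ₂), where θ₁, θ₂ are the angles from the perpendicular to each end.
The perpendicular foot is at one end, so the two end-offsets along the wire are 0 and L = 0.577 m.
sinθ₁ = 0/√(0²+0.229²) = 0.0000; sinθ₂ = 0.577/√(0.577²+0.229²) = 0.9295.
B = (4π×10⁻⁷ × 0.848) / (4π × 0.229) × (0.0000 + 0.9295) = 3.44×10⁻⁷ T.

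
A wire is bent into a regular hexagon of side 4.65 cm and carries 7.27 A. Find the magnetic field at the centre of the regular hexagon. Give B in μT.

B ≈ 108 μT

Each side is a finite straight segment at perpendicular distance d = a/(2 tan(π/6)) = 0.04027 m from the centre, with end-angles ±π/6.
One side contributes B₁ = (μ₀I/4πd)·2 sin(π/6) = 1.81×10⁻⁵ T.
All 6 sides add in the same direction: B = 6 × 1.81×10⁻⁵ = 1.08×10⁻⁴ T.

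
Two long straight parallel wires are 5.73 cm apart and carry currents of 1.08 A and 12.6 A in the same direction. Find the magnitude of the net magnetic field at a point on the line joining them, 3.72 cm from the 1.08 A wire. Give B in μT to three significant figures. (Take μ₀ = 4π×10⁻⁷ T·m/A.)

Each long wire gives B = μ₀I/(2πd). Distances are d₁ = 0.0372 m and d₂ = 0.0201 m.
B₁ = 5.81×10⁻⁶ T, B₂ = 1.25×10⁻⁴ T.
Between parallel currents the two contributions point in opposite directions, so they subtract. B = |B₁ − B₂| = |5.81×10⁻⁶ − 1.25×10⁻⁴| = 1.20×10⁻⁴ T.

B ≈ 120 μT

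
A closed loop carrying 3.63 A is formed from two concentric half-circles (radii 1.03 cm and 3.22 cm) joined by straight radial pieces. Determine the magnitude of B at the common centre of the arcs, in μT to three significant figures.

The radial connectors point toward the centre, so dl × r̂ = 0 and they contribute nothing.
Each semicircle gives μ₀I/(4R): inner arc 1.11×10⁻⁴ T, outer arc 3.54×10⁻⁵ T.
The two arcs carry current in opposite angular senses, so their fields oppose: B = |1.11×10⁻⁴ − 3.54×10⁻⁵| = 7.53×10⁻⁵ T.

B ≈ 75.3 μT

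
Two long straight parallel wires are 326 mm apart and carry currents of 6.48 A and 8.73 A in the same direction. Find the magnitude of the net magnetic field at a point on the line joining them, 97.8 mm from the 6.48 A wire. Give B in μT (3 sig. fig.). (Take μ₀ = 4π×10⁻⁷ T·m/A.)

Each long wire gives B = μ₀I/(2πd). Distances are d₁ = 0.0978 m and d₂ = 0.2282 m.
B₁ = 1.33×10⁻⁵ T, B₂ = 7.65×10⁻⁶ T.
Between parallel currents the two contributions point in opposite directions, so they subtract. B = |B₁ − B₂| = |1.33×10⁻⁵ − 7.65×10⁻⁶| = 5.60×10⁻⁶ T.

B ≈ 5.60 μT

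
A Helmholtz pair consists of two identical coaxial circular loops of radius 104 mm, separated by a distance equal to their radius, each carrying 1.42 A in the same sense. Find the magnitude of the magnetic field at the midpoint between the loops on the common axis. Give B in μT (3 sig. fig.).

B ≈ 12.3 μT

Each loop contributes B = μ₀IR²/[2(R²+z²)^(3/2)] on the axis, with z measured from that loop.
Loop 1 (z = 0.052 m): B₁ = 6.14×10⁻⁶ T. Loop 2 (z = 0.052 m): B₂ = 6.14×10⁻⁶ T.
The fields add: B = B₁ + B₂ = 1.23×10⁻⁵ T.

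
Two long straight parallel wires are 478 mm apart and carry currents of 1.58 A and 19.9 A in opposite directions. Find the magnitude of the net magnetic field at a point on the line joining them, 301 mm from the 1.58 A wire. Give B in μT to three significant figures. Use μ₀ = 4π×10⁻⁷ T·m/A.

B ≈ 23.5 μT

Each long wire gives B = μ₀I/(2πd). Distances are d₁ = 0.301 m and d₂ = 0.177 m.
B₁ = 1.05×10⁻⁶ T, B₂ = 2.25×10⁻⁵ T.
Between antiparallel currents both contributions point the same way, so they add. B = B₁ + B₂ = 1.05×10⁻⁶ + 2.25×10⁻⁵ = 2.35×10⁻⁵ T.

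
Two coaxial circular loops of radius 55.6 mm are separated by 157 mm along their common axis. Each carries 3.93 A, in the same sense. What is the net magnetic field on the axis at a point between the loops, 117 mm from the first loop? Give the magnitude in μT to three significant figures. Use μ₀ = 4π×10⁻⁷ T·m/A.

Each loop contributes B = μ₀IR²/[2(R²+z²)^(3/2)] on the axis, with z measured from that loop.
Loop 1 (z = 0.117 m): B₁ = 3.51×10⁻⁶ T. Loop 2 (z = 0.04 m): B₂ = 2.38×10⁻⁵ T.
The fields add: B = B₁ + B₂ = 2.73×10⁻⁵ T.

B ≈ 27.3 μT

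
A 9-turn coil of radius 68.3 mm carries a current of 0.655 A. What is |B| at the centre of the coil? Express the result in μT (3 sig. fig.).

For an N-turn flat coil, B = Nμ₀I/(2R) with R = 0.0683 m.
B = 9 × 6.03×10⁻⁶ T = 5.42×10⁻⁵ T.

B ≈ 54.2 μT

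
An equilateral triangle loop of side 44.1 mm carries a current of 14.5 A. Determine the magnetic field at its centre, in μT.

B ≈ 592 μT

Each side is a finite straight segment at perpendicular distance d = a/(2 tan(π/3)) = 0.01273 m from the centre, with end-angles ±π/3.
One side contributes B₁ = (μ₀I/4πd)·2 sin(π/3) = 1.97×10⁻⁴ T.
All 3 sides add in the same direction: B = 3 × 1.97×10⁻⁴ = 5.92×10⁻⁴ T.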